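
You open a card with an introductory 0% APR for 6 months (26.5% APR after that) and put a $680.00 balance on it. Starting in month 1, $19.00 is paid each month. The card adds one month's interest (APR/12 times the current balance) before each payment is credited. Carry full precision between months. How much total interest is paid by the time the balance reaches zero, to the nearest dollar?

Promo months 1–6 at r₀ = 0%/12 = 0; months 7+ at r₁ = 26.5%/12 = 0.0220833.
After month 6 (no interest yet): B = $680.00 − 6·$19.00 = $566.00.
Then at r₁ with $19.00/mo: n₂ = −ln(1 − r₁·B/P)/ln(1+r₁) ≈ 49.10 → 50 more payments.
Total paid = 55·$19.00 + $1.93 = $1,046.93; interest = $1,046.93 − $680.00 = $366.93.

$367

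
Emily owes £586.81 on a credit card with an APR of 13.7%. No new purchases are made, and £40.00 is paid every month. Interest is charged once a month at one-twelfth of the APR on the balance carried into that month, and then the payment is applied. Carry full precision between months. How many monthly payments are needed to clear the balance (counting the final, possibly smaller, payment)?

17 payments

Monthly rate r = 13.7%/12 = 1.14167% = 0.0114167.
Recurrence: B ← B·(1+r) − £40.00.
Month 1: interest £6.70; balance after payment £553.51.
Month 2: interest £6.32; balance after payment £519.83.
Closed form: n = −ln(1 − rB₀/P)/ln(1+r) = −ln(0.83251)/ln(1.01142) ≈ 16.147, so the balance reaches zero during payment 17.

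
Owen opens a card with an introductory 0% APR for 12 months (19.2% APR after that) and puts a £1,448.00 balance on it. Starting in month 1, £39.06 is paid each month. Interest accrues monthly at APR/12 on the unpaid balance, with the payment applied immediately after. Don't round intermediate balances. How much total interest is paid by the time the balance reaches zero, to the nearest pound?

£282

Promo months 1–12 at r₀ = 0%/12 = 0; months 13+ at r₁ = 19.2%/12 = 0.016.
After month 12 (no interest yet): B = £1,448.00 − 12·£39.06 = £979.28.
Then at r₁ with £39.06/mo: n₂ = −ln(1 − r₁·B/P)/ln(1+r₁) ≈ 32.30 → 33 more payments.
Total paid = 44·£39.06 + £11.82 = £1,730.46; interest = £1,730.46 − £1,448.00 = £282.46.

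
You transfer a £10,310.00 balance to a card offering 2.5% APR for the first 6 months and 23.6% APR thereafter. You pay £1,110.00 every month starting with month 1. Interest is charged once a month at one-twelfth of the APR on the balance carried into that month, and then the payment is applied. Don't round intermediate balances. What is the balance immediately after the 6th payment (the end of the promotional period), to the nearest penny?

Promo months 1–6 at r₀ = 2.5%/12 = 0.00208333; months 7+ at r₁ = 23.6%/12 = 0.0196667.
After month 6: iterate B ← B·(1+r₀) − £1,110.00 for 6 months → £3,744.76.

£3,744.76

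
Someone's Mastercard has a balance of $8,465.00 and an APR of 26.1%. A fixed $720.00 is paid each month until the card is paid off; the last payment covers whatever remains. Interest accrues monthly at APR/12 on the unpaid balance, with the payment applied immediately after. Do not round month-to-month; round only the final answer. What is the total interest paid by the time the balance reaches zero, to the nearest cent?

Monthly rate r = 26.1%/12 = 2.175% = 0.02175.
Payoff takes n = ⌈−ln(1 − rB₀/P)/ln(1+r)⌉ = ⌈13.725⌉ = 14 payments; the last is $523.90.
Total paid = 13·$720.00 + $523.90 = $9,883.90.
Total interest = total paid − principal = $9,883.90 − $8,465.00 = $1,418.90.

$1,418.90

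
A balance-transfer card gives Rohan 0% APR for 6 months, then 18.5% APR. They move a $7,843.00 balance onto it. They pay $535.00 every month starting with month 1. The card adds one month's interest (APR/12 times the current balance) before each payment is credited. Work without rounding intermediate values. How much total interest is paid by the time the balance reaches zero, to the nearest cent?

$379.06

Promo months 1–6 at r₀ = 0%/12 = 0; months 7+ at r₁ = 18.5%/12 = 0.0154167.
After month 6 (no interest yet): B = $7,843.00 − 6·$535.00 = $4,633.00.
Then at r₁ with $535.00/mo: n₂ = −ln(1 − r₁·B/P)/ln(1+r₁) ≈ 9.37 → 10 more payments.
Total paid = 15·$535.00 + $197.06 = $8,222.06; interest = $8,222.06 − $7,843.00 = $379.06.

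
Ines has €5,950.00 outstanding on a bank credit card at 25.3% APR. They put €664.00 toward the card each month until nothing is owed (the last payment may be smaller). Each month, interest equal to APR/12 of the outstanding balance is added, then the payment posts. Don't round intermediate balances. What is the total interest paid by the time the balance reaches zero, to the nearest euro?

Monthly rate r = 25.3%/12 = 2.10833% = 0.0210833.
Payoff takes n = ⌈−ln(1 − rB₀/P)/ln(1+r)⌉ = ⌈10.036⌉ = 11 payments; the last is €24.19.
Total paid = 10·€664.00 + €24.19 = €6,664.19.
Total interest = total paid − principal = €6,664.19 − €5,950.00 = €714.19.

€714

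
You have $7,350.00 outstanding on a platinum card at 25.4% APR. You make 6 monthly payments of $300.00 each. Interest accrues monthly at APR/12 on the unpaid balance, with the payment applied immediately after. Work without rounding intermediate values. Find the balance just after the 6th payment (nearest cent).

Monthly rate r = 25.4%/12 = 2.11667% = 0.0211667.
Each month: B ← B·(1+r) − $300.00.
Month 1: interest $155.57; balance after payment $7,205.57.
Month 2: interest $152.52; balance after payment $7,058.09.
Month 3: interest $149.40; balance after payment $6,907.49.
Month 4: interest $146.21; balance after payment $6,753.70.
Month 5: interest $142.95; balance after payment $6,596.65.
Month 6: interest $139.63; balance after payment $6,436.28.

$6,436.28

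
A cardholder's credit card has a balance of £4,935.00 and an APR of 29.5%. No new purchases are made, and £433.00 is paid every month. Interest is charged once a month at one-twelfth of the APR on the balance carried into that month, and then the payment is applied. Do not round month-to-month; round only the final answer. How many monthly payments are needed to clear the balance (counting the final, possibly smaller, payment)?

Monthly rate r = 29.5%/12 = 2.45833% = 0.0245833.
Recurrence: B ← B·(1+r) − £433.00.
Month 1: interest £121.32; balance after payment £4,623.32.
Month 2: interest £113.66; balance after payment £4,303.98.
Closed form: n = −ln(1 − rB₀/P)/ln(1+r) = −ln(0.71982)/ln(1.02458) ≈ 13.537, so the balance reaches zero during payment 14.

14 months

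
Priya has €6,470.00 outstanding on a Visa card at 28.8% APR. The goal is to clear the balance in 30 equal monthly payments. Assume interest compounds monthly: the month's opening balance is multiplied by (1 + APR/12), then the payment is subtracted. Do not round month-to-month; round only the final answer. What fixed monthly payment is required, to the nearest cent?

Monthly rate r = 28.8%/12 = 2.4% = 0.024.
Level-payment amortization: P = B₀·r / (1 − (1+r)^(−n)) = 6470.00·0.024 / (1 − 1.024^(−30)).
Denominator 1 − (1+r)^(−30) = 0.509090653.
P = 155.28 / 0.509090653 ≈ 305.01.

€305.01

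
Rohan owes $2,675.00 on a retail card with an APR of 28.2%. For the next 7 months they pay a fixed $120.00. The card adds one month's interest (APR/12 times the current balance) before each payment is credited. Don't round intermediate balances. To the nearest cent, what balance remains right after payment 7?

Monthly rate r = 28.2%/12 = 2.35% = 0.0235.
Each month: B ← B·(1+r) − $120.00.
Month 1: interest $62.86; balance after payment $2,617.86.
Month 2: interest $61.52; balance after payment $2,559.38.
Month 3: interest $60.15; balance after payment $2,499.53.
Month 4: interest $58.74; balance after payment $2,438.27.
Month 5: interest $57.30; balance after payment $2,375.57.
Month 6: interest $55.83; balance after payment $2,311.39.
Month 7: interest $54.32; balance after payment $2,245.71.

$2,245.71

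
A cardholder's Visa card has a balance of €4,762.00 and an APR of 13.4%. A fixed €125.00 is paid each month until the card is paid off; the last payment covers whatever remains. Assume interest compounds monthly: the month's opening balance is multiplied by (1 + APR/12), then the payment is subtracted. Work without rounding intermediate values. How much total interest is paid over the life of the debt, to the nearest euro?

€1,475

Monthly rate r = 13.4%/12 = 1.11667% = 0.0111667.
Payoff takes n = ⌈−ln(1 − rB₀/P)/ln(1+r)⌉ = ⌈49.897⌉ = 50 payments; the last is €112.14.
Total paid = 49·€125.00 + €112.14 = €6,237.14.
Total interest = total paid − principal = €6,237.14 − €4,762.00 = €1,475.14.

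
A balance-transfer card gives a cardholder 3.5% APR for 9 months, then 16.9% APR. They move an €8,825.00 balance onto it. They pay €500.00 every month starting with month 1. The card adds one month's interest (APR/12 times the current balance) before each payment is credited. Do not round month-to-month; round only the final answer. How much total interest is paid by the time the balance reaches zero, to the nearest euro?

Promo months 1–9 at r₀ = 3.5%/12 = 0.00291667; months 10+ at r₁ = 16.9%/12 = 0.0140833.
After month 9: iterate B ← B·(1+r₀) − €500.00 for 9 months → €4,506.52.
Then at r₁ with €500.00/mo: n₂ = −ln(1 − r₁·B/P)/ln(1+r₁) ≈ 9.71 → 10 more payments.
Total paid = 18·€500.00 + €353.88 = €9,353.88; interest = €9,353.88 − €8,825.00 = €528.88.

€529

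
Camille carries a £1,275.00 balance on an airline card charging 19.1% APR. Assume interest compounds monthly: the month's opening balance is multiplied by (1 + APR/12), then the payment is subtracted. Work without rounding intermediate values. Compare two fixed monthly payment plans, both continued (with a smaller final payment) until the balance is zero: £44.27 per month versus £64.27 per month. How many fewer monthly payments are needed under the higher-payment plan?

14 fewer payments

Monthly rate r = 19.1%/12 = 1.59167% = 0.0159167.
At £44.27/mo: n = ⌈−ln(1 − rB₀/P)/ln(1+r)⌉ = 39 payments (last £36.98); total interest = total paid − £1,275.00 = £444.24.
At £64.27/mo: 25 payments (last £1.85); total interest £269.33.
Payments saved = 39 − 25 = 14.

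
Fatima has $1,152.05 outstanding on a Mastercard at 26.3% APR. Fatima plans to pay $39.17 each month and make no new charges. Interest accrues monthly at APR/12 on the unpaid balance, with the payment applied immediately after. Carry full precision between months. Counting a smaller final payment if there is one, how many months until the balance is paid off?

48 payments

Monthly rate r = 26.3%/12 = 2.19167% = 0.0219167.
Recurrence: B ← B·(1+r) − $39.17.
Month 1: interest $25.25; balance after payment $1,138.13.
Month 2: interest $24.94; balance after payment $1,123.90.
Closed form: n = −ln(1 − rB₀/P)/ln(1+r) = −ln(0.3554)/ln(1.02192) ≈ 47.718, so the balance reaches zero during payment 48.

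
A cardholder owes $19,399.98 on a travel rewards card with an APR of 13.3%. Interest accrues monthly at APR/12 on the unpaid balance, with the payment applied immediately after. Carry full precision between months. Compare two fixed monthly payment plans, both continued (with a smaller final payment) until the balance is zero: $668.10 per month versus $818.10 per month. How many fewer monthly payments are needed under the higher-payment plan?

8 fewer payments

Monthly rate r = 13.3%/12 = 1.10833% = 0.0110833.
At $668.10/mo: n = ⌈−ln(1 − rB₀/P)/ln(1+r)⌉ = 36 payments (last $156.96); total interest = total paid − $19,399.98 = $4,140.48.
At $818.10/mo: 28 payments (last $544.68); total interest $3,233.40.
Payments saved = 36 − 28 = 8.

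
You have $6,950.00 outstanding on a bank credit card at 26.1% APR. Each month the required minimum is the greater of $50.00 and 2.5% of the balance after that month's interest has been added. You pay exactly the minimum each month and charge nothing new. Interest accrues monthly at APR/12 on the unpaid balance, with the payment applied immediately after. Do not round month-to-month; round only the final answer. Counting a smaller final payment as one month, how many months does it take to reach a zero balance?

422 months

Monthly rate r = 26.1%/12 = 2.175% = 0.02175.
While 2.5% of the post-interest balance exceeds $50.00, each month B ← (B·(1+r))·(1 − 0.025), i.e. B shrinks by the factor (1+r)·0.975 = 0.99621.
This holds for months 1–334. Entering month 335 the balance is $1,952.71; 2.5% of the post-interest balance is now below $50.00, so the flat $50.00 minimum applies from here.
From month 335 a fixed $50.00 at rate r clears $1,952.71 in 88 more payments. Total: 334 + 88 = 422 months.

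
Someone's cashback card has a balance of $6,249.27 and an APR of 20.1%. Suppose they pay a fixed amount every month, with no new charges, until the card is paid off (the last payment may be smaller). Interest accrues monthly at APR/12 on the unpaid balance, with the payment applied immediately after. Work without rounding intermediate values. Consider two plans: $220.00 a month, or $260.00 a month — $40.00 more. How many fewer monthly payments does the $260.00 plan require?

7 fewer payments

Monthly rate r = 20.1%/12 = 1.675% = 0.01675.
At $220.00/mo: n = ⌈−ln(1 − rB₀/P)/ln(1+r)⌉ = 39 payments (last $194.18); total interest = total paid − $6,249.27 = $2,304.91.
At $260.00/mo: 32 payments (last $3.38); total interest $1,814.11.
Payments saved = 39 − 32 = 7.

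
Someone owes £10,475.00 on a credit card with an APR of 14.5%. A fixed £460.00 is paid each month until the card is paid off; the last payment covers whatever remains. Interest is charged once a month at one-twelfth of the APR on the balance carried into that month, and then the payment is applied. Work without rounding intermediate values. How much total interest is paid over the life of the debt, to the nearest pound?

£1,850

Monthly rate r = 14.5%/12 = 1.20833% = 0.0120833.
Payoff takes n = ⌈−ln(1 − rB₀/P)/ln(1+r)⌉ = ⌈26.792⌉ = 27 payments; the last is £365.00.
Total paid = 26·£460.00 + £365.00 = £12,325.00.
Total interest = total paid − principal = £12,325.00 − £10,475.00 = £1,850.00.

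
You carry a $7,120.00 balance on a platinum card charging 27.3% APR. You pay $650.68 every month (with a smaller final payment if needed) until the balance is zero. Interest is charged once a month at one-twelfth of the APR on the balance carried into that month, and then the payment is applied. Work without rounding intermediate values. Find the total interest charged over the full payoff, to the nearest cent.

$1,161.92

Monthly rate r = 27.3%/12 = 2.275% = 0.02275.
Payoff takes n = ⌈−ln(1 − rB₀/P)/ln(1+r)⌉ = ⌈12.726⌉ = 13 payments; the last is $473.76.
Total paid = 12·$650.68 + $473.76 = $8,281.92.
Total interest = total paid − principal = $8,281.92 − $7,120.00 = $1,161.92.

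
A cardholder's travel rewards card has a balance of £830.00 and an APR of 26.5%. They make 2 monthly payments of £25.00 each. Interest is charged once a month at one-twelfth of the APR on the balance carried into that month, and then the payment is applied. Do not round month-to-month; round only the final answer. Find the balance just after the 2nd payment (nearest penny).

£816.51

Monthly rate r = 26.5%/12 = 2.20833% = 0.0220833.
Each month: B ← B·(1+r) − £25.00.
Month 1: interest £18.33; balance after payment £823.33.
Month 2: interest £18.18; balance after payment £816.51.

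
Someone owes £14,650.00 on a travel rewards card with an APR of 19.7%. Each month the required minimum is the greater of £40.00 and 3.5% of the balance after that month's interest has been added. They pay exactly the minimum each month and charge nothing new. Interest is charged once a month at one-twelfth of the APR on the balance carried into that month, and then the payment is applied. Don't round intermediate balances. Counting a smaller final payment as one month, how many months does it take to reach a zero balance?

Monthly rate r = 19.7%/12 = 1.64167% = 0.0164167.
While 3.5% of the post-interest balance exceeds £40.00, each month B ← (B·(1+r))·(1 − 0.035), i.e. B shrinks by the factor (1+r)·0.965 = 0.98084.
This holds for months 1–133. Entering month 134 the balance is £1,118.19; 3.5% of the post-interest balance is now below £40.00, so the flat £40.00 minimum applies from here.
From month 134 a fixed £40.00 at rate r clears £1,118.19 in 38 more payments. Total: 133 + 38 = 171 months.

171 months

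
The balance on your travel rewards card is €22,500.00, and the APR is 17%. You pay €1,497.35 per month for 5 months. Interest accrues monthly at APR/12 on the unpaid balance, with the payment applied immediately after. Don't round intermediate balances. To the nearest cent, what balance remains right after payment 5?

Monthly rate r = 17%/12 = 1.41667% = 0.0141667.
Each month: B ← B·(1+r) − €1,497.35.
Month 1: interest €318.75; balance after payment €21,321.40.
Month 2: interest €302.05; balance after payment €20,126.10.
Month 3: interest €285.12; balance after payment €18,913.87.
Month 4: interest €267.95; balance after payment €17,684.47.
Month 5: interest €250.53; balance after payment €16,437.65.

€16,437.65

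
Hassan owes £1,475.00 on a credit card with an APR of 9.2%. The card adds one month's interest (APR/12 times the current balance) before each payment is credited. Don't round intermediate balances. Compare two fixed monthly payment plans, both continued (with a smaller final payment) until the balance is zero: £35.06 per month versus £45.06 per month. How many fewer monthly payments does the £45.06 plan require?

Monthly rate r = 9.2%/12 = 0.766667% = 0.00766667.
At £35.06/mo: n = ⌈−ln(1 − rB₀/P)/ln(1+r)⌉ = 51 payments (last £34.60); total interest = total paid − £1,475.00 = £312.60.
At £45.06/mo: 38 payments (last £37.67); total interest £229.89.
Payments saved = 51 − 38 = 13.

13 fewer payments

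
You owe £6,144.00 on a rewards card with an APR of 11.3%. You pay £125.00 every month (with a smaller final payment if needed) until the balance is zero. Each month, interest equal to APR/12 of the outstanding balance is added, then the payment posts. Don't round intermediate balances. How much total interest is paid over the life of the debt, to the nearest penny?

£2,144.56

Monthly rate r = 11.3%/12 = 0.941667% = 0.00941667.
Payoff takes n = ⌈−ln(1 − rB₀/P)/ln(1+r)⌉ = ⌈66.308⌉ = 67 payments; the last is £38.56.
Total paid = 66·£125.00 + £38.56 = £8,288.56.
Total interest = total paid − principal = £8,288.56 − £6,144.00 = £2,144.56.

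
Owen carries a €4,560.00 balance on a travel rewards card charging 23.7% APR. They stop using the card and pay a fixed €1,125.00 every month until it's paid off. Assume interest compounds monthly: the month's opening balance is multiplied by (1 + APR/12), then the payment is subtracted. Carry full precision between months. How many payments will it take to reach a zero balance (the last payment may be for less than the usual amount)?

5 months

Monthly rate r = 23.7%/12 = 1.975% = 0.01975.
Recurrence: B ← B·(1+r) − €1,125.00.
Month 1: interest €90.06; balance after payment €3,525.06.
Month 2: interest €69.62; balance after payment €2,469.68.
Month 3: interest €48.78; balance after payment €1,393.46.
Month 4: interest €27.52; balance after payment €295.98.
Month 5: interest €5.85; balance after payment €0.00.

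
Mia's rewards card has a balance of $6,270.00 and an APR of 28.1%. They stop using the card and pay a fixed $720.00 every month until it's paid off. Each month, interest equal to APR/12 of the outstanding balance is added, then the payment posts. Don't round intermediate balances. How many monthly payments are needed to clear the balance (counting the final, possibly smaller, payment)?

Monthly rate r = 28.1%/12 = 2.34167% = 0.0234167.
Recurrence: B ← B·(1+r) − $720.00.
Month 1: interest $146.82; balance after payment $5,696.82.
Month 2: interest $133.40; balance after payment $5,110.22.
Closed form: n = −ln(1 − rB₀/P)/ln(1+r) = −ln(0.79608)/ln(1.02342) ≈ 9.853, so the balance reaches zero during payment 10.

10 payments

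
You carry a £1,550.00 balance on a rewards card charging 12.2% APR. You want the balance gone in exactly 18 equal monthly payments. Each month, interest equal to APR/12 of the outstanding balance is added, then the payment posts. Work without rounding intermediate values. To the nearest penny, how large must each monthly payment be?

£94.67

Monthly rate r = 12.2%/12 = 1.01667% = 0.0101667.
Level-payment amortization: P = B₀·r / (1 − (1+r)^(−n)) = 1550.00·0.0101667 / (1 − 1.01017^(−18)).
Denominator 1 − (1+r)^(−18) = 0.166462017.
P = 15.7583 / 0.166462017 ≈ 94.67.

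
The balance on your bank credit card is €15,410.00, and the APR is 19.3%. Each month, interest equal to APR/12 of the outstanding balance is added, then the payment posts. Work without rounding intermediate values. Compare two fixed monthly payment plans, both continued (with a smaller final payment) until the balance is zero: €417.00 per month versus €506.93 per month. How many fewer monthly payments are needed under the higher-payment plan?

Monthly rate r = 19.3%/12 = 1.60833% = 0.0160833.
At €417.00/mo: n = ⌈−ln(1 − rB₀/P)/ln(1+r)⌉ = 57 payments (last €229.91); total interest = total paid − €15,410.00 = €8,171.91.
At €506.93/mo: 43 payments (last €34.83); total interest €5,915.89.
Payments saved = 57 − 43 = 14.

14 fewer payments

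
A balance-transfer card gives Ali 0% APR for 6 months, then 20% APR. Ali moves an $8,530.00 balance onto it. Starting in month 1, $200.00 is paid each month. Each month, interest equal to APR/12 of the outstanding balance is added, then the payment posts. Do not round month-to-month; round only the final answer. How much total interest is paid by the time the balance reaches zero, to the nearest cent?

$4,089.23

Promo months 1–6 at r₀ = 0%/12 = 0; months 7+ at r₁ = 20%/12 = 0.0166667.
After month 6 (no interest yet): B = $8,530.00 − 6·$200.00 = $7,330.00.
Then at r₁ with $200.00/mo: n₂ = −ln(1 − r₁·B/P)/ln(1+r₁) ≈ 57.10 → 58 more payments.
Total paid = 63·$200.00 + $19.23 = $12,619.23; interest = $12,619.23 − $8,530.00 = $4,089.23.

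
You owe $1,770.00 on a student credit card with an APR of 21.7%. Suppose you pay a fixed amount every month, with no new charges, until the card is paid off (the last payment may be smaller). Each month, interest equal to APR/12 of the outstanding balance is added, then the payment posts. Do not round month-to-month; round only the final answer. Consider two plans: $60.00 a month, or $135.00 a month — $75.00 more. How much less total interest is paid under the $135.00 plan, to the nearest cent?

$513.98

Monthly rate r = 21.7%/12 = 1.80833% = 0.0180833.
At $60.00/mo: n = ⌈−ln(1 − rB₀/P)/ln(1+r)⌉ = 43 payments (last $32.59); total interest = total paid − $1,770.00 = $782.59.
At $135.00/mo: 16 payments (last $13.61); total interest $268.61.
Interest saved = $782.59 − $268.61 = $513.98.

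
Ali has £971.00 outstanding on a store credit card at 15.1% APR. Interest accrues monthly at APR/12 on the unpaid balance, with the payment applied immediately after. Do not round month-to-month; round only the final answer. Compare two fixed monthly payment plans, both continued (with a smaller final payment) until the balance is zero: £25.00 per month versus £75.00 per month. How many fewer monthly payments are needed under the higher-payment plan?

Monthly rate r = 15.1%/12 = 1.25833% = 0.0125833.
At £25.00/mo: n = ⌈−ln(1 − rB₀/P)/ln(1+r)⌉ = 54 payments (last £16.26); total interest = total paid − £971.00 = £370.26.
At £75.00/mo: 15 payments (last £16.63); total interest £95.63.
Payments saved = 54 − 15 = 39.

39 fewer payments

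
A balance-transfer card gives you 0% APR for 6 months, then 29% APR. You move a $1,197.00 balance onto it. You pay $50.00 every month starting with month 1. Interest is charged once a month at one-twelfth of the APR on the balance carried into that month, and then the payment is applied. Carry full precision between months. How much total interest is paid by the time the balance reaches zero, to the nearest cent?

$293.18

Promo months 1–6 at r₀ = 0%/12 = 0; months 7+ at r₁ = 29%/12 = 0.0241667.
After month 6 (no interest yet): B = $1,197.00 − 6·$50.00 = $897.00.
Then at r₁ with $50.00/mo: n₂ = −ln(1 − r₁·B/P)/ln(1+r₁) ≈ 23.80 → 24 more payments.
Total paid = 29·$50.00 + $40.18 = $1,490.18; interest = $1,490.18 − $1,197.00 = $293.18.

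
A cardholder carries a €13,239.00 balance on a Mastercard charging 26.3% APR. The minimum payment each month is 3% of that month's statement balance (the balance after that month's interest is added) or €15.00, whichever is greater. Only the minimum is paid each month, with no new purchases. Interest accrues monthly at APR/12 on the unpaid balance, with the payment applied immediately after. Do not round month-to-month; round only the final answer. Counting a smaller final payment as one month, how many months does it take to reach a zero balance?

Monthly rate r = 26.3%/12 = 2.19167% = 0.0219167.
While 3% of the post-interest balance exceeds €15.00, each month B ← (B·(1+r))·(1 − 0.03), i.e. B shrinks by the factor (1+r)·0.97 = 0.99126.
This holds for months 1–376. Entering month 377 the balance is €487.81; 3% of the post-interest balance is now below €15.00, so the flat €15.00 minimum applies from here.
From month 377 a fixed €15.00 at rate r clears €487.81 in 58 more payments. Total: 376 + 58 = 434 months.

434 months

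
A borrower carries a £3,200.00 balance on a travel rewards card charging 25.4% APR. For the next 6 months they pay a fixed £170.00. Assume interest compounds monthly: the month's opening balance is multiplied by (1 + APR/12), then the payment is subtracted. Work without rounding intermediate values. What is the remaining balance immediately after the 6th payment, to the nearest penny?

Monthly rate r = 25.4%/12 = 2.11667% = 0.0211667.
Each month: B ← B·(1+r) − £170.00.
Month 1: interest £67.73; balance after payment £3,097.73.
Month 2: interest £65.57; balance after payment £2,993.30.
Month 3: interest £63.36; balance after payment £2,886.66.
Month 4: interest £61.10; balance after payment £2,777.76.
Month 5: interest £58.80; balance after payment £2,666.56.
Month 6: interest £56.44; balance after payment £2,553.00.

£2,553.00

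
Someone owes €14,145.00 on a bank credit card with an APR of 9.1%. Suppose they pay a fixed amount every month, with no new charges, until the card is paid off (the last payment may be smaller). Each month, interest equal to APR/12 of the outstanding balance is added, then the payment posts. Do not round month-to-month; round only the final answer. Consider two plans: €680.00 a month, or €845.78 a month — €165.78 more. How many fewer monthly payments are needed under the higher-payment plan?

Monthly rate r = 9.1%/12 = 0.758333% = 0.00758333.
At €680.00/mo: n = ⌈−ln(1 − rB₀/P)/ln(1+r)⌉ = 23 payments (last €492.68); total interest = total paid − €14,145.00 = €1,307.68.
At €845.78/mo: 18 payments (last €805.01); total interest €1,038.27.
Payments saved = 23 − 18 = 5.

5 fewer payments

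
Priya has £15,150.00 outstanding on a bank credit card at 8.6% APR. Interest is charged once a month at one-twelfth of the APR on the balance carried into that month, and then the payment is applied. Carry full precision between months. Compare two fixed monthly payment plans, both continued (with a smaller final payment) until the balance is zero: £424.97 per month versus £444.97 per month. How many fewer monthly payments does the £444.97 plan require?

Monthly rate r = 8.6%/12 = 0.716667% = 0.00716667.
At £424.97/mo: n = ⌈−ln(1 − rB₀/P)/ln(1+r)⌉ = 42 payments (last £133.73); total interest = total paid − £15,150.00 = £2,407.50.
At £444.97/mo: 40 payments (last £76.09); total interest £2,279.92.
Payments saved = 42 − 40 = 2.

2 fewer payments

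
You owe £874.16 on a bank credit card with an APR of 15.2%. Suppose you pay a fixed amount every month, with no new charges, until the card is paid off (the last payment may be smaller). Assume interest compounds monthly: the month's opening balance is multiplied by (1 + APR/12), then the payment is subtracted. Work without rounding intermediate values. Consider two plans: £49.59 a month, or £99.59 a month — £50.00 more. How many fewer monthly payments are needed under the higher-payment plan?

11 fewer payments

Monthly rate r = 15.2%/12 = 1.26667% = 0.0126667.
At £49.59/mo: n = ⌈−ln(1 − rB₀/P)/ln(1+r)⌉ = 21 payments (last £3.72); total interest = total paid − £874.16 = £121.36.
At £99.59/mo: 10 payments (last £36.38); total interest £58.53.
Payments saved = 21 − 10 = 11.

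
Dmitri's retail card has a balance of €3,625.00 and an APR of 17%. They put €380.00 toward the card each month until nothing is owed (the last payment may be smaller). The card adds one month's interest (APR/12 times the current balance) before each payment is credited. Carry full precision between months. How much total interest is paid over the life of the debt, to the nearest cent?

€297.63

Monthly rate r = 17%/12 = 1.41667% = 0.0141667.
Payoff takes n = ⌈−ln(1 − rB₀/P)/ln(1+r)⌉ = ⌈10.321⌉ = 11 payments; the last is €122.63.
Total paid = 10·€380.00 + €122.63 = €3,922.63.
Total interest = total paid − principal = €3,922.63 − €3,625.00 = €297.63.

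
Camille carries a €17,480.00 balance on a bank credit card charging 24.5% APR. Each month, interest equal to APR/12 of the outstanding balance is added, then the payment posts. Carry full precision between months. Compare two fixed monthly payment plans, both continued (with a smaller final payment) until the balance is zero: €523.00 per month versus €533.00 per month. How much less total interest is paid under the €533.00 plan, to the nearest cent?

€474.77

Monthly rate r = 24.5%/12 = 2.04167% = 0.0204167.
At €523.00/mo: n = ⌈−ln(1 − rB₀/P)/ln(1+r)⌉ = 57 payments (last €391.04); total interest = total paid − €17,480.00 = €12,199.04.
At €533.00/mo: 55 payments (last €422.27); total interest €11,724.27.
Interest saved = €12,199.04 − €11,724.27 = €474.77.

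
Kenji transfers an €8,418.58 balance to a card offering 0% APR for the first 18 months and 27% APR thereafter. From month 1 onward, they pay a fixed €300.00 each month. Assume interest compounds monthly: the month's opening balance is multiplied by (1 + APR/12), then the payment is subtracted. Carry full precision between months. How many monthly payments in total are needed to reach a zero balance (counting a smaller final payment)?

Promo months 1–18 at r₀ = 0%/12 = 0; months 19+ at r₁ = 27%/12 = 0.0225.
After month 18 (no interest yet): B = €8,418.58 − 18·€300.00 = €3,018.58.
Then at r₁ with €300.00/mo: n₂ = −ln(1 − r₁·B/P)/ln(1+r₁) ≈ 11.54 → 12 more payments.

30 payments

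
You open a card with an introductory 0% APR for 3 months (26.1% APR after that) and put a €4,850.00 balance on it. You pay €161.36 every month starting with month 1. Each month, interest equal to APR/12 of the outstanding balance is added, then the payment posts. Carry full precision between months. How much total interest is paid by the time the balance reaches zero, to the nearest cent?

€2,293.16

Promo months 1–3 at r₀ = 0%/12 = 0; months 4+ at r₁ = 26.1%/12 = 0.02175.
After month 3 (no interest yet): B = €4,850.00 − 3·€161.36 = €4,365.92.
Then at r₁ with €161.36/mo: n₂ = −ln(1 − r₁·B/P)/ln(1+r₁) ≈ 41.27 → 42 more payments.
Total paid = 44·€161.36 + €43.32 = €7,143.16; interest = €7,143.16 − €4,850.00 = €2,293.16.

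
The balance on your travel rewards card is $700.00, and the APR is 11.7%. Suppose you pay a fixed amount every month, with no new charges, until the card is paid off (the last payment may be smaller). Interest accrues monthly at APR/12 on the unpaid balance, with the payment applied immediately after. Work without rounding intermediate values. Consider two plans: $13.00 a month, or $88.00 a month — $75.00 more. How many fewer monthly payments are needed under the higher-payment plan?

Monthly rate r = 11.7%/12 = 0.975% = 0.00975.
At $13.00/mo: n = ⌈−ln(1 − rB₀/P)/ln(1+r)⌉ = 77 payments (last $9.43); total interest = total paid − $700.00 = $297.43.
At $88.00/mo: 9 payments (last $28.27); total interest $32.27.
Payments saved = 77 − 9 = 68.

68 fewer payments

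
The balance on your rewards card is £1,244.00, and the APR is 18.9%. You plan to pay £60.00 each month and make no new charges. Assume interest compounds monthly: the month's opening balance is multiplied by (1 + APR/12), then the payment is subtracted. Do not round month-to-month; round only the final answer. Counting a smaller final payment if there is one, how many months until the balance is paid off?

Monthly rate r = 18.9%/12 = 1.575% = 0.01575.
Recurrence: B ← B·(1+r) − £60.00.
Month 1: interest £19.59; balance after payment £1,203.59.
Month 2: interest £18.96; balance after payment £1,162.55.
Closed form: n = −ln(1 − rB₀/P)/ln(1+r) = −ln(0.67345)/ln(1.01575) ≈ 25.298, so the balance reaches zero during payment 26.

26 months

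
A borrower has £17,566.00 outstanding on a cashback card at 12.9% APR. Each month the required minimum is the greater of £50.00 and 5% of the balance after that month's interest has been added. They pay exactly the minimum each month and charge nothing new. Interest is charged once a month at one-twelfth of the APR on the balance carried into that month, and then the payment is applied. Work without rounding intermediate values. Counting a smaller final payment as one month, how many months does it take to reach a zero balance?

94 months

Monthly rate r = 12.9%/12 = 1.075% = 0.01075.
While 5% of the post-interest balance exceeds £50.00, each month B ← (B·(1+r))·(1 − 0.05), i.e. B shrinks by the factor (1+r)·0.95 = 0.96021.
This holds for months 1–71. Entering month 72 the balance is £983.46; 5% of the post-interest balance is now below £50.00, so the flat £50.00 minimum applies from here.
From month 72 a fixed £50.00 at rate r clears £983.46 in 23 more payments. Total: 71 + 23 = 94 months.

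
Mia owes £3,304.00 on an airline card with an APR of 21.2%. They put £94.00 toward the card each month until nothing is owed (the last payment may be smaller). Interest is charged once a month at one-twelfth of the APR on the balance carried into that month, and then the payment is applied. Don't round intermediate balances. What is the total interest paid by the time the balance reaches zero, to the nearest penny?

£1,903.46

Monthly rate r = 21.2%/12 = 1.76667% = 0.0176667.
Payoff takes n = ⌈−ln(1 − rB₀/P)/ln(1+r)⌉ = ⌈55.396⌉ = 56 payments; the last is £37.46.
Total paid = 55·£94.00 + £37.46 = £5,207.46.
Total interest = total paid − principal = £5,207.46 − £3,304.00 = £1,903.46.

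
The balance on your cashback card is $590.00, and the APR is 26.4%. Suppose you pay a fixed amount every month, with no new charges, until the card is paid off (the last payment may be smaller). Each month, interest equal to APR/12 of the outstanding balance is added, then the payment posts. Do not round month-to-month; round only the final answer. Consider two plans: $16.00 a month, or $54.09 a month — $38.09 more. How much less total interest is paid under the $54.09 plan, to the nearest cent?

$543.76

Monthly rate r = 26.4%/12 = 2.2% = 0.022.
At $16.00/mo: n = ⌈−ln(1 − rB₀/P)/ln(1+r)⌉ = 77 payments (last $9.94); total interest = total paid − $590.00 = $635.94.
At $54.09/mo: 13 payments (last $33.10); total interest $92.18.
Interest saved = $635.94 − $92.18 = $543.76.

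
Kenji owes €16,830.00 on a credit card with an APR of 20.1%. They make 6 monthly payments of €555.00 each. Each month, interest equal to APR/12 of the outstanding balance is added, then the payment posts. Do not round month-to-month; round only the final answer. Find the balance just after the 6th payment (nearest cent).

Monthly rate r = 20.1%/12 = 1.675% = 0.01675.
Each month: B ← B·(1+r) − €555.00.
Month 1: interest €281.90; balance after payment €16,556.90.
Month 2: interest €277.33; balance after payment €16,279.23.
Month 3: interest €272.68; balance after payment €15,996.91.
Month 4: interest €267.95; balance after payment €15,709.86.
Month 5: interest €263.14; balance after payment €15,418.00.
Month 6: interest €258.25; balance after payment €15,121.25.

€15,121.25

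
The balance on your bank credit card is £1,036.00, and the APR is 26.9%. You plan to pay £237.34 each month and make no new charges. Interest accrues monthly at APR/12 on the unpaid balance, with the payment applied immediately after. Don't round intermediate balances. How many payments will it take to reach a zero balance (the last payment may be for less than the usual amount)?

Monthly rate r = 26.9%/12 = 2.24167% = 0.0224167.
Recurrence: B ← B·(1+r) − £237.34.
Month 1: interest £23.22; balance after payment £821.88.
Month 2: interest £18.42; balance after payment £602.97.
Month 3: interest £13.52; balance after payment £379.14.
Month 4: interest £8.50; balance after payment £150.30.
Month 5: interest £3.37; balance after payment £0.00.

5 months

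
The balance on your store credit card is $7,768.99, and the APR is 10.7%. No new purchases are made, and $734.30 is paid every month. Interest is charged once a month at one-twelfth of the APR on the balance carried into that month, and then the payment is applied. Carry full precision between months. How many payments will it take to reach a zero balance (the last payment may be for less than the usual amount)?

Monthly rate r = 10.7%/12 = 0.891667% = 0.00891667.
Recurrence: B ← B·(1+r) − $734.30.
Month 1: interest $69.27; balance after payment $7,103.96.
Month 2: interest $63.34; balance after payment $6,433.01.
Closed form: n = −ln(1 − rB₀/P)/ln(1+r) = −ln(0.90566)/ln(1.00892) ≈ 11.162, so the balance reaches zero during payment 12.

12 months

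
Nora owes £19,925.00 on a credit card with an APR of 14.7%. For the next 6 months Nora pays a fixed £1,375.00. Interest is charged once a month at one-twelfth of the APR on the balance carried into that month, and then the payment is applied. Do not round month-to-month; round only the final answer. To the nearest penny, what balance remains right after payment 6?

£12,928.26

Monthly rate r = 14.7%/12 = 1.225% = 0.01225.
Each month: B ← B·(1+r) − £1,375.00.
Month 1: interest £244.08; balance after payment £18,794.08.
Month 2: interest £230.23; balance after payment £17,649.31.
Month 3: interest £216.20; balance after payment £16,490.51.
Month 4: interest £202.01; balance after payment £15,317.52.
Month 5: interest £187.64; balance after payment £14,130.16.
Month 6: interest £173.09; balance after payment £12,928.26.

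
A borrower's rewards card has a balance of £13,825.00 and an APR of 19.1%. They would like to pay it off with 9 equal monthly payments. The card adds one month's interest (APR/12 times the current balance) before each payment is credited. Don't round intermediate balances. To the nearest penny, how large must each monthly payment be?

£1,660.93

Monthly rate r = 19.1%/12 = 1.59167% = 0.0159167.
Level-payment amortization: P = B₀·r / (1 − (1+r)^(−n)) = 13825.00·0.0159167 / (1 − 1.01592^(−9)).
Denominator 1 − (1+r)^(−9) = 0.13248452.
P = 220.048 / 0.13248452 ≈ 1660.93.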